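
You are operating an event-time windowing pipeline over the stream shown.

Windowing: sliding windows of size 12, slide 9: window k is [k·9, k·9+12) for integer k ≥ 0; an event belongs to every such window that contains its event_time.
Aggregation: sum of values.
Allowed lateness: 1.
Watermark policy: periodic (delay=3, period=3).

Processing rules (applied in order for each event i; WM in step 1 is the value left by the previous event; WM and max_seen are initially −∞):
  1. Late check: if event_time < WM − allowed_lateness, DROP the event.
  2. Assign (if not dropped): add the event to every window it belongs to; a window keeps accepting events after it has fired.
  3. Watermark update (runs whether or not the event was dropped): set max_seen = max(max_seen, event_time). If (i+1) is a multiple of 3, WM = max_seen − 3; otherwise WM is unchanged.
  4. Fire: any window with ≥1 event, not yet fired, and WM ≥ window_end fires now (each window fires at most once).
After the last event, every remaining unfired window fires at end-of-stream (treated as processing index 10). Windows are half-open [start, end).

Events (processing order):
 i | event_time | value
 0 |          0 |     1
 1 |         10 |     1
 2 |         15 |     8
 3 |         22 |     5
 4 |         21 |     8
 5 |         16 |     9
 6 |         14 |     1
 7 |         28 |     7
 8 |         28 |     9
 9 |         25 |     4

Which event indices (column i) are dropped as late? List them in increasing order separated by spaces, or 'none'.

6

i=0 t=0 v=1: → [0,12); WM=−∞
i=1 t=10 v=1: → [9,21),[0,12); WM=−∞
i=2 t=15 v=8: → [9,21); WM=12; [0,12) fires=2
i=3 t=22 v=5: → [18,30); WM=12
i=4 t=21 v=8: → [18,30); WM=12
i=5 t=16 v=9: → [9,21); WM=19
i=6 t=14 v=1: DROP (t<19-1); WM=19
i=7 t=28 v=7: → [27,39),[18,30); WM=19
i=8 t=28 v=9: → [27,39),[18,30); WM=25; [9,21) fires=18
i=9 t=25 v=4: → [18,30); WM=25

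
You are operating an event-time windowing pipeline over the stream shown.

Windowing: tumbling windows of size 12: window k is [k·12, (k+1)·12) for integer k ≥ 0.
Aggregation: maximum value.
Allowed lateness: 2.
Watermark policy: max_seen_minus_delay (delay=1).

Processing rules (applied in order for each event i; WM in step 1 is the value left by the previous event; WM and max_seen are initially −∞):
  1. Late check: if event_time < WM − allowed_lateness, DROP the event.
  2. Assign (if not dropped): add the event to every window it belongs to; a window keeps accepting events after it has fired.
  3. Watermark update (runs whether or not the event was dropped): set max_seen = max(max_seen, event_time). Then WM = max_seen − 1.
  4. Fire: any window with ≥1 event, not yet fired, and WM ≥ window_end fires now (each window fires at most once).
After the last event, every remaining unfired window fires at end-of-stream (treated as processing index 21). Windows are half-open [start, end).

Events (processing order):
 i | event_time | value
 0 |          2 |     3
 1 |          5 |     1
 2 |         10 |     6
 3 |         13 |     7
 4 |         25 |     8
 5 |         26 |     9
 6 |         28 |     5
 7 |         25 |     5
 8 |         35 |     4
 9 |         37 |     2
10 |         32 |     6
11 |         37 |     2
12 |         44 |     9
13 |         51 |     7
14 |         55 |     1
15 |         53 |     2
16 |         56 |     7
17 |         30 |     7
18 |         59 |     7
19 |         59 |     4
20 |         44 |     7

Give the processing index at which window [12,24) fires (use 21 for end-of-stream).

4

i=0 t=2 v=3: → [0,12); WM=1
i=1 t=5 v=1: → [0,12); WM=4
i=2 t=10 v=6: → [0,12); WM=9
i=3 t=13 v=7: → [12,24); WM=12; [0,12) fires=6
i=4 t=25 v=8: → [24,36); WM=24; [12,24) fires=7
i=5 t=26 v=9: → [24,36); WM=25
i=6 t=28 v=5: → [24,36); WM=27
i=7 t=25 v=5: → [24,36); WM=27
i=8 t=35 v=4: → [24,36); WM=34
i=9 t=37 v=2: → [36,48); WM=36; [24,36) fires=9
i=10 t=32 v=6: DROP (t<36-2); WM=36
i=11 t=37 v=2: → [36,48); WM=36
i=12 t=44 v=9: → [36,48); WM=43
i=13 t=51 v=7: → [48,60); WM=50; [36,48) fires=9
i=14 t=55 v=1: → [48,60); WM=54
i=15 t=53 v=2: → [48,60); WM=54
i=16 t=56 v=7: → [48,60); WM=55
i=17 t=30 v=7: DROP (t<55-2); WM=55
i=18 t=59 v=7: → [48,60); WM=58
i=19 t=59 v=4: → [48,60); WM=58
i=20 t=44 v=7: DROP (t<58-2); WM=58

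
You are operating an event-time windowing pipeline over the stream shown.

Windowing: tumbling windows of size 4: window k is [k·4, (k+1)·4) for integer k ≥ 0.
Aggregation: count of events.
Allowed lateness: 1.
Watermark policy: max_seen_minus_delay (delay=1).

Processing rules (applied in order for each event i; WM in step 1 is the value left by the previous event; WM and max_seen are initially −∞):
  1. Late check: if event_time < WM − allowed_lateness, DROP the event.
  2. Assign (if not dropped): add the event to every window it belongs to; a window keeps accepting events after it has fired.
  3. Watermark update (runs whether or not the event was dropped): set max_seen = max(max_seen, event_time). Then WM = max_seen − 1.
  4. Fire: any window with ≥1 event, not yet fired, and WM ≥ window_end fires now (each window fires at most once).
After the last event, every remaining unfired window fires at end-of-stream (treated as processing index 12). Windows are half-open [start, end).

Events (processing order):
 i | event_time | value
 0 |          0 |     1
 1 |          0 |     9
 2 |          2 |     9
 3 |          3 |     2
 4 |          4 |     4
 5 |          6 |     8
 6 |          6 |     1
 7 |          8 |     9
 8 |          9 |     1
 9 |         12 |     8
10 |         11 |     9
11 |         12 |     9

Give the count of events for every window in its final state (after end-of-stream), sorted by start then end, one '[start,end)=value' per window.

[0,4)=4 [4,8)=3 [8,12)=3 [12,16)=2

i=0 t=0 v=1: → [0,4); WM=-1
i=1 t=0 v=9: → [0,4); WM=-1
i=2 t=2 v=9: → [0,4); WM=1
i=3 t=3 v=2: → [0,4); WM=2
i=4 t=4 v=4: → [4,8); WM=3
i=5 t=6 v=8: → [4,8); WM=5; [0,4) fires=4
i=6 t=6 v=1: → [4,8); WM=5
i=7 t=8 v=9: → [8,12); WM=7
i=8 t=9 v=1: → [8,12); WM=8; [4,8) fires=3
i=9 t=12 v=8: → [12,16); WM=11
i=10 t=11 v=9: → [8,12); WM=11
i=11 t=12 v=9: → [12,16); WM=11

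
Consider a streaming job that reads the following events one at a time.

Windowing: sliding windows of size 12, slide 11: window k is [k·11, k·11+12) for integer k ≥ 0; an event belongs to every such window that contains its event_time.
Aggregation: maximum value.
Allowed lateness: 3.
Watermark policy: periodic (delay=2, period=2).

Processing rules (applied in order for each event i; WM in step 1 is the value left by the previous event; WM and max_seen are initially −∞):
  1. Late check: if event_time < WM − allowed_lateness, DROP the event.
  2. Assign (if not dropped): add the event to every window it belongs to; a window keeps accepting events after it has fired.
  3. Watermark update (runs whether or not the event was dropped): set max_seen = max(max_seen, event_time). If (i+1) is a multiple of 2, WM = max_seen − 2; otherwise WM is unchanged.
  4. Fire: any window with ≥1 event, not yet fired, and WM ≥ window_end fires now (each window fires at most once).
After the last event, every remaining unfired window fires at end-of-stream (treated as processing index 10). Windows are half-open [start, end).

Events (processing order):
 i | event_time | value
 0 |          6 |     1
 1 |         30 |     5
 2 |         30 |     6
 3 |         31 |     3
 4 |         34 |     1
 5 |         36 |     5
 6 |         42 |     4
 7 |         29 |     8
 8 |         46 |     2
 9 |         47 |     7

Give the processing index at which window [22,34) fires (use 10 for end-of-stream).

i=0 t=6 v=1: → [0,12); WM=−∞
i=1 t=30 v=5: → [22,34); WM=28; [0,12) fires=1
i=2 t=30 v=6: → [22,34); WM=28
i=3 t=31 v=3: → [22,34); WM=29
i=4 t=34 v=1: → [33,45); WM=29
i=5 t=36 v=5: → [33,45); WM=34; [22,34) fires=6
i=6 t=42 v=4: → [33,45); WM=34
i=7 t=29 v=8: DROP (t<34-3); WM=40
i=8 t=46 v=2: → [44,56); WM=40
i=9 t=47 v=7: → [44,56); WM=45; [33,45) fires=5

5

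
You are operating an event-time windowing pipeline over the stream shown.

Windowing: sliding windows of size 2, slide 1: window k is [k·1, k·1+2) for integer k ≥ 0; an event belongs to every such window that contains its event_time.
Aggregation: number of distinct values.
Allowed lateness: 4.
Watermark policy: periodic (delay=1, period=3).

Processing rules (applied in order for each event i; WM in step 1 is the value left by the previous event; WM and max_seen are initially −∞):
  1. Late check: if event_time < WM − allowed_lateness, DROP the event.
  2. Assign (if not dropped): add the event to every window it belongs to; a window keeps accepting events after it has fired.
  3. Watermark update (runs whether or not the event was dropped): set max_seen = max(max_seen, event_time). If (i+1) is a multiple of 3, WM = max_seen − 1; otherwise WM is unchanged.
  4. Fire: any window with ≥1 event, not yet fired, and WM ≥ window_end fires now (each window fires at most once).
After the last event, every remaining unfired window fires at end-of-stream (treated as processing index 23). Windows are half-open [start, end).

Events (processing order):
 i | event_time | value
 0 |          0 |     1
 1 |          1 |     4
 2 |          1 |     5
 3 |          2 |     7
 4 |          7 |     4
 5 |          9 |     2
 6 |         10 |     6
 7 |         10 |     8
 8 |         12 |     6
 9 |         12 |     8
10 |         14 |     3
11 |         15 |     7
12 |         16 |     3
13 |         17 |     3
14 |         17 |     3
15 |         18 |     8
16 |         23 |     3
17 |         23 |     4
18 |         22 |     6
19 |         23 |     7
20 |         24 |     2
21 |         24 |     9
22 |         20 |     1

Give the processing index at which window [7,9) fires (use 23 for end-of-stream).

8

i=0 t=0 v=1: → [0,2); WM=−∞
i=1 t=1 v=4: → [1,3),[0,2); WM=−∞
i=2 t=1 v=5: → [1,3),[0,2); WM=0
i=3 t=2 v=7: → [2,4),[1,3); WM=0
i=4 t=7 v=4: → [7,9),[6,8); WM=0
i=5 t=9 v=2: → [9,11),[8,10); WM=8; [0,2) fires=3 [1,3) fires=3 [2,4) fires=1 [6,8) fires=1
i=6 t=10 v=6: → [10,12),[9,11); WM=8
i=7 t=10 v=8: → [10,12),[9,11); WM=8
i=8 t=12 v=6: → [12,14),[11,13); WM=11; [7,9) fires=1 [8,10) fires=1 [9,11) fires=3
i=9 t=12 v=8: → [12,14),[11,13); WM=11
i=10 t=14 v=3: → [14,16),[13,15); WM=11
i=11 t=15 v=7: → [15,17),[14,16); WM=14; [10,12) fires=2 [11,13) fires=2 [12,14) fires=2
i=12 t=16 v=3: → [16,18),[15,17); WM=14
i=13 t=17 v=3: → [17,19),[16,18); WM=14
i=14 t=17 v=3: → [17,19),[16,18); WM=16; [13,15) fires=1 [14,16) fires=2
i=15 t=18 v=8: → [18,20),[17,19); WM=16
i=16 t=23 v=3: → [23,25),[22,24); WM=16
i=17 t=23 v=4: → [23,25),[22,24); WM=22; [15,17) fires=2 [16,18) fires=1 [17,19) fires=2 [18,20) fires=1
i=18 t=22 v=6: → [22,24),[21,23); WM=22
i=19 t=23 v=7: → [23,25),[22,24); WM=22
i=20 t=24 v=2: → [24,26),[23,25); WM=23; [21,23) fires=1
i=21 t=24 v=9: → [24,26),[23,25); WM=23
i=22 t=20 v=1: → [20,22),[19,21); WM=23; [19,21) fires=1 [20,22) fires=1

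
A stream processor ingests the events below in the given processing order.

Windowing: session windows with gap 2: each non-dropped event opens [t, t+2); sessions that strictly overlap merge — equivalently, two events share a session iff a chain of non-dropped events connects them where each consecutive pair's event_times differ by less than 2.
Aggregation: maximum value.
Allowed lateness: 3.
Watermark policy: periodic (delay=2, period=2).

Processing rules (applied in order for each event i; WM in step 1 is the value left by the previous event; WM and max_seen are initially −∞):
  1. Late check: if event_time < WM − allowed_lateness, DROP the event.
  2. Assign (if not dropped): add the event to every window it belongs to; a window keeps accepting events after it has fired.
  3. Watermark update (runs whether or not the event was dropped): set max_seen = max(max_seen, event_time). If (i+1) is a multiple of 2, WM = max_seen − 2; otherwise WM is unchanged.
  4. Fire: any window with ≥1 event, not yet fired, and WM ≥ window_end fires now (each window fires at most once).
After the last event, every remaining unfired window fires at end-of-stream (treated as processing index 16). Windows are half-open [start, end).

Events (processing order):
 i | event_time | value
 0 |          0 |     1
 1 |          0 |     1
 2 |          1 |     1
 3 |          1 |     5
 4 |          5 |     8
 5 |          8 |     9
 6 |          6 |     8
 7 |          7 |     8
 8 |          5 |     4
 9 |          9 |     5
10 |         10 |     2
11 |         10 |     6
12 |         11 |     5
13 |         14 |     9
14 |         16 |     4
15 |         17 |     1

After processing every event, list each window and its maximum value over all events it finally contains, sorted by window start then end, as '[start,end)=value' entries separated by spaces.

[0,3)=5 [5,13)=9 [14,16)=9 [16,19)=4

i=0 t=0 v=1: → [0,2); WM=−∞
i=1 t=0 v=1: → [0,2); WM=-2
i=2 t=1 v=1: → [0,3); WM=-2
i=3 t=1 v=5: → [0,3); WM=-1
i=4 t=5 v=8: → [5,7); WM=-1
i=5 t=8 v=9: → [8,10); WM=6
i=6 t=6 v=8: → [5,8); WM=6
i=7 t=7 v=8: → [5,10); WM=6
i=8 t=5 v=4: → [5,10); WM=6
i=9 t=9 v=5: → [5,11); WM=7
i=10 t=10 v=2: → [5,12); WM=7
i=11 t=10 v=6: → [5,12); WM=8
i=12 t=11 v=5: → [5,13); WM=8
i=13 t=14 v=9: → [14,16); WM=12
i=14 t=16 v=4: → [16,18); WM=12
i=15 t=17 v=1: → [16,19); WM=15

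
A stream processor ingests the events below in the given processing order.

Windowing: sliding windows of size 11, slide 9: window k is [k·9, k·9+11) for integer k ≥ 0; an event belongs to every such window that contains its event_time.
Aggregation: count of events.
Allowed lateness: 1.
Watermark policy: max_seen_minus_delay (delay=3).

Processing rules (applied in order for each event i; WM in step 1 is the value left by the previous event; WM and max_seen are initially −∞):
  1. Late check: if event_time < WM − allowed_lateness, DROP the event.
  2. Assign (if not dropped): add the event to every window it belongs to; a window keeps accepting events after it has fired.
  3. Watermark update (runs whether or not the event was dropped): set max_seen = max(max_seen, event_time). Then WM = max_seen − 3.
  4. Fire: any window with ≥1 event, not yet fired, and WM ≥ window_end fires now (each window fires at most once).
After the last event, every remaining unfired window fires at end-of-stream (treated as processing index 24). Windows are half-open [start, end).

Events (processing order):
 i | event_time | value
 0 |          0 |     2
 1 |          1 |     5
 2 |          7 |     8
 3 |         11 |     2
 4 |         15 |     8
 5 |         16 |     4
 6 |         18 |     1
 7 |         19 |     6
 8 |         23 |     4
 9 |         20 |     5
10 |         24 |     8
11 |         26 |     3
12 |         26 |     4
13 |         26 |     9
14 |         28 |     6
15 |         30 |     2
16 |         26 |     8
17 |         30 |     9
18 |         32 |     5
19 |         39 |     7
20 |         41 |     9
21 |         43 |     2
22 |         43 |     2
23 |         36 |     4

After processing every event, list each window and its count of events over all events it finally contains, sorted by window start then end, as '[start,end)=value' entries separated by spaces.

[0,11)=3 [9,20)=5 [18,29)=10 [27,38)=4 [36,47)=4

i=0 t=0 v=2: → [0,11); WM=-3
i=1 t=1 v=5: → [0,11); WM=-2
i=2 t=7 v=8: → [0,11); WM=4
i=3 t=11 v=2: → [9,20); WM=8
i=4 t=15 v=8: → [9,20); WM=12; [0,11) fires=3
i=5 t=16 v=4: → [9,20); WM=13
i=6 t=18 v=1: → [18,29),[9,20); WM=15
i=7 t=19 v=6: → [18,29),[9,20); WM=16
i=8 t=23 v=4: → [18,29); WM=20; [9,20) fires=5
i=9 t=20 v=5: → [18,29); WM=20
i=10 t=24 v=8: → [18,29); WM=21
i=11 t=26 v=3: → [18,29); WM=23
i=12 t=26 v=4: → [18,29); WM=23
i=13 t=26 v=9: → [18,29); WM=23
i=14 t=28 v=6: → [27,38),[18,29); WM=25
i=15 t=30 v=2: → [27,38); WM=27
i=16 t=26 v=8: → [18,29); WM=27
i=17 t=30 v=9: → [27,38); WM=27
i=18 t=32 v=5: → [27,38); WM=29; [18,29) fires=10
i=19 t=39 v=7: → [36,47); WM=36
i=20 t=41 v=9: → [36,47); WM=38; [27,38) fires=4
i=21 t=43 v=2: → [36,47); WM=40
i=22 t=43 v=2: → [36,47); WM=40
i=23 t=36 v=4: DROP (t<40-1); WM=40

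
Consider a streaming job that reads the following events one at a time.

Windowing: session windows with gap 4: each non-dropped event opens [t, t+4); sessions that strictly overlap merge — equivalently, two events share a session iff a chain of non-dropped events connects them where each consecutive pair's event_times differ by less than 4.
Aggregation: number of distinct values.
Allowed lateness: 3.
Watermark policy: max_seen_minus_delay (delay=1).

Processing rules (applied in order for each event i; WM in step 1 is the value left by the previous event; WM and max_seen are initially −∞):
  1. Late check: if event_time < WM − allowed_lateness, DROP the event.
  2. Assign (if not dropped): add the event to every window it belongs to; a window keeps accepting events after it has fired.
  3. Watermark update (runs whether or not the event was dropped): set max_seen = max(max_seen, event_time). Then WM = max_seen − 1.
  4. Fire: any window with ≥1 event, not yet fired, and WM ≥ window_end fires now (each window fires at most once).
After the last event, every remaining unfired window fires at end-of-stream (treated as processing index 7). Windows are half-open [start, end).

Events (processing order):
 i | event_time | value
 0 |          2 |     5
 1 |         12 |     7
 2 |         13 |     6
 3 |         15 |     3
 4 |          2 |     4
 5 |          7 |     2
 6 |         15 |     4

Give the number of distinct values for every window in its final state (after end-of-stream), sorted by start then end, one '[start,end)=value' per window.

[2,6)=1 [12,19)=4

i=0 t=2 v=5: → [2,6); WM=1
i=1 t=12 v=7: → [12,16); WM=11
i=2 t=13 v=6: → [12,17); WM=12
i=3 t=15 v=3: → [12,19); WM=14
i=4 t=2 v=4: DROP (t<14-3); WM=14
i=5 t=7 v=2: DROP (t<14-3); WM=14
i=6 t=15 v=4: → [12,19); WM=14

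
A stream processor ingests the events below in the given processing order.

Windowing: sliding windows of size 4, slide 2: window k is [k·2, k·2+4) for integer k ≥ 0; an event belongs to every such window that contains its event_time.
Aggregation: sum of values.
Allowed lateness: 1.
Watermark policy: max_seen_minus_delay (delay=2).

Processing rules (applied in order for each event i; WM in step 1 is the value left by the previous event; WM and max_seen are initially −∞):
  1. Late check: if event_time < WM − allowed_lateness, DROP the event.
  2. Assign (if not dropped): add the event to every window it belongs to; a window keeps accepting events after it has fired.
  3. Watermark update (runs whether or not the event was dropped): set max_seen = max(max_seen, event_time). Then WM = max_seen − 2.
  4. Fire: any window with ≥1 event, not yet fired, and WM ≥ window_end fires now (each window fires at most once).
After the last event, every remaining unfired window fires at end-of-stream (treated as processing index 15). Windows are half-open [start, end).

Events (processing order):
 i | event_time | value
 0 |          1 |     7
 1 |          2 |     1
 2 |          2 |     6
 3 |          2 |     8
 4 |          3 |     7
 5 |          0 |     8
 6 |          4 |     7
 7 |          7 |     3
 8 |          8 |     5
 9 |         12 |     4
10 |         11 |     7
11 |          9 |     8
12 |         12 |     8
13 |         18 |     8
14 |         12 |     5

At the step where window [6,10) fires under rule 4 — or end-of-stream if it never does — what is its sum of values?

8

i=0 t=1 v=7: → [0,4); WM=-1
i=1 t=2 v=1: → [2,6),[0,4); WM=0
i=2 t=2 v=6: → [2,6),[0,4); WM=0
i=3 t=2 v=8: → [2,6),[0,4); WM=0
i=4 t=3 v=7: → [2,6),[0,4); WM=1
i=5 t=0 v=8: → [0,4); WM=1
i=6 t=4 v=7: → [4,8),[2,6); WM=2
i=7 t=7 v=3: → [6,10),[4,8); WM=5; [0,4) fires=37
i=8 t=8 v=5: → [8,12),[6,10); WM=6; [2,6) fires=29
i=9 t=12 v=4: → [12,16),[10,14); WM=10; [4,8) fires=10 [6,10) fires=8
i=10 t=11 v=7: → [10,14),[8,12); WM=10
i=11 t=9 v=8: → [8,12),[6,10); WM=10
i=12 t=12 v=8: → [12,16),[10,14); WM=10
i=13 t=18 v=8: → [18,22),[16,20); WM=16; [8,12) fires=20 [10,14) fires=19 [12,16) fires=12
i=14 t=12 v=5: DROP (t<16-1); WM=16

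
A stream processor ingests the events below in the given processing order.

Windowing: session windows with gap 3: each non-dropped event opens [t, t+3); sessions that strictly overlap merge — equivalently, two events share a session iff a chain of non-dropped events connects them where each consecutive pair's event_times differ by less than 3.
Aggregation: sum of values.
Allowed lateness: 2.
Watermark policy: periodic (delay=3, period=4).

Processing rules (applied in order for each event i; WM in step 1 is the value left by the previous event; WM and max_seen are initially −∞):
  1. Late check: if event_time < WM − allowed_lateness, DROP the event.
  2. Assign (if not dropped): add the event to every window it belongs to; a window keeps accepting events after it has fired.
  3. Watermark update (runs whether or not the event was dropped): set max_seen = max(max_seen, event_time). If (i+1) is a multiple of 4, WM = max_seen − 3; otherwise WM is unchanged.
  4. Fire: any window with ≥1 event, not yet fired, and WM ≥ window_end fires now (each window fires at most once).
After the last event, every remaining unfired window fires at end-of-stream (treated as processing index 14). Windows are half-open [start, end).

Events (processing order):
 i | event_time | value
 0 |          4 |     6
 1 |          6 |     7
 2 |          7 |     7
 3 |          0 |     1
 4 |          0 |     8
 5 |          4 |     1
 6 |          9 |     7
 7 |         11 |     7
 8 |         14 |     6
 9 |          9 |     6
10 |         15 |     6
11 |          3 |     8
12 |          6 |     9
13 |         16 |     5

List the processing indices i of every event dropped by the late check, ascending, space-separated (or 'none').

4 11 12

i=0 t=4 v=6: → [4,7); WM=−∞
i=1 t=6 v=7: → [4,9); WM=−∞
i=2 t=7 v=7: → [4,10); WM=−∞
i=3 t=0 v=1: → [0,3); WM=4
i=4 t=0 v=8: DROP (t<4-2); WM=4
i=5 t=4 v=1: → [4,10); WM=4
i=6 t=9 v=7: → [4,12); WM=4
i=7 t=11 v=7: → [4,14); WM=8
i=8 t=14 v=6: → [14,17); WM=8
i=9 t=9 v=6: → [4,14); WM=8
i=10 t=15 v=6: → [14,18); WM=8
i=11 t=3 v=8: DROP (t<8-2); WM=12
i=12 t=6 v=9: DROP (t<12-2); WM=12
i=13 t=16 v=5: → [14,19); WM=12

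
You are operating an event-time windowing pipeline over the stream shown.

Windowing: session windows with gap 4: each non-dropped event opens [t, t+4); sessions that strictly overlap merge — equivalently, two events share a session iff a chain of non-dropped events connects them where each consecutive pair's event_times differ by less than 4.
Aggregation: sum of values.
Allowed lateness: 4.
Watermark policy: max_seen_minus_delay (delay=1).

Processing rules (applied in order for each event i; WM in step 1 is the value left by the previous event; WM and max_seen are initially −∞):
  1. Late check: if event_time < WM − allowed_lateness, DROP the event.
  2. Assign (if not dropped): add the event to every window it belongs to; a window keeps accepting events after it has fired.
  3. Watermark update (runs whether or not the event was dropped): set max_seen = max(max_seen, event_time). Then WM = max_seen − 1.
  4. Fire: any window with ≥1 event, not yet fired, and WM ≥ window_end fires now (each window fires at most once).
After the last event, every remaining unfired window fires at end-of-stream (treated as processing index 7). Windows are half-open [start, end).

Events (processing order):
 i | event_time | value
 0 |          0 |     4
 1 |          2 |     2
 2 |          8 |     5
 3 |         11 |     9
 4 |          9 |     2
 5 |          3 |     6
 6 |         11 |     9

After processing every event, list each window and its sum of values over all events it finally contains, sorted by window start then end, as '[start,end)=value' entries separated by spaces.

i=0 t=0 v=4: → [0,4); WM=-1
i=1 t=2 v=2: → [0,6); WM=1
i=2 t=8 v=5: → [8,12); WM=7
i=3 t=11 v=9: → [8,15); WM=10
i=4 t=9 v=2: → [8,15); WM=10
i=5 t=3 v=6: DROP (t<10-4); WM=10
i=6 t=11 v=9: → [8,15); WM=10

[0,6)=6 [8,15)=25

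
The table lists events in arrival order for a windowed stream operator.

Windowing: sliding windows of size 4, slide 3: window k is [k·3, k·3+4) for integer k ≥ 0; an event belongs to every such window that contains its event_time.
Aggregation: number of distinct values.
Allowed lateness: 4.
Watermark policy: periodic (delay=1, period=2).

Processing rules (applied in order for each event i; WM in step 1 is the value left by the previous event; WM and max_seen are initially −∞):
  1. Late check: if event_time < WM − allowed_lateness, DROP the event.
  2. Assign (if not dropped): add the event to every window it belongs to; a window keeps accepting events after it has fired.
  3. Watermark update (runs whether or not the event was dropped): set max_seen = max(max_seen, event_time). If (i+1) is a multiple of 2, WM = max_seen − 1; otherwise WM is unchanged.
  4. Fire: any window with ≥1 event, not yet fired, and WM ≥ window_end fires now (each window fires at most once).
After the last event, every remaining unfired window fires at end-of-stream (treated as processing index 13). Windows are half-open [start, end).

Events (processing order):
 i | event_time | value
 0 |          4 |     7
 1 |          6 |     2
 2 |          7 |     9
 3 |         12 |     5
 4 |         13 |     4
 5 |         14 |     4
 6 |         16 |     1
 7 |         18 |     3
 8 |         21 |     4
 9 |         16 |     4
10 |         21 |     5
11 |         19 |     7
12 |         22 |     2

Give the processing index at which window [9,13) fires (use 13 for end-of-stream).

5

i=0 t=4 v=7: → [3,7); WM=−∞
i=1 t=6 v=2: → [6,10),[3,7); WM=5
i=2 t=7 v=9: → [6,10); WM=5
i=3 t=12 v=5: → [12,16),[9,13); WM=11; [3,7) fires=2 [6,10) fires=2
i=4 t=13 v=4: → [12,16); WM=11
i=5 t=14 v=4: → [12,16); WM=13; [9,13) fires=1
i=6 t=16 v=1: → [15,19); WM=13
i=7 t=18 v=3: → [18,22),[15,19); WM=17; [12,16) fires=2
i=8 t=21 v=4: → [21,25),[18,22); WM=17
i=9 t=16 v=4: → [15,19); WM=20; [15,19) fires=3
i=10 t=21 v=5: → [21,25),[18,22); WM=20
i=11 t=19 v=7: → [18,22); WM=20
i=12 t=22 v=2: → [21,25); WM=20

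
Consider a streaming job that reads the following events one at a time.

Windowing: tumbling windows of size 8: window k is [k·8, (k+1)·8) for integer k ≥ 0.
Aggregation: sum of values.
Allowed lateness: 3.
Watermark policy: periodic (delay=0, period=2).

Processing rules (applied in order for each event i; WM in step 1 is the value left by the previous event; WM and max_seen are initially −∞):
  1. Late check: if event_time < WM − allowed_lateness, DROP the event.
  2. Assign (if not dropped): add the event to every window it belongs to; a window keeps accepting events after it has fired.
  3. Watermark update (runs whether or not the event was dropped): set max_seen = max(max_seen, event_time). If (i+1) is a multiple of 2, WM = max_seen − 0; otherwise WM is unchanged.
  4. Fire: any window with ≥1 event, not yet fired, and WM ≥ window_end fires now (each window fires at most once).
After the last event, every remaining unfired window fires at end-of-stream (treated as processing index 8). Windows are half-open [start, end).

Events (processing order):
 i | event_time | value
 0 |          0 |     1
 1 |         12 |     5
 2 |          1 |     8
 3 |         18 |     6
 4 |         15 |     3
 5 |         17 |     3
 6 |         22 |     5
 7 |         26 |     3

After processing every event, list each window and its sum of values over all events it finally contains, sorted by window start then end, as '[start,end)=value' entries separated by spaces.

[0,8)=1 [8,16)=8 [16,24)=14 [24,32)=3

i=0 t=0 v=1: → [0,8); WM=−∞
i=1 t=12 v=5: → [8,16); WM=12; [0,8) fires=1
i=2 t=1 v=8: DROP (t<12-3); WM=12
i=3 t=18 v=6: → [16,24); WM=18; [8,16) fires=5
i=4 t=15 v=3: → [8,16); WM=18
i=5 t=17 v=3: → [16,24); WM=18
i=6 t=22 v=5: → [16,24); WM=18
i=7 t=26 v=3: → [24,32); WM=26; [16,24) fires=14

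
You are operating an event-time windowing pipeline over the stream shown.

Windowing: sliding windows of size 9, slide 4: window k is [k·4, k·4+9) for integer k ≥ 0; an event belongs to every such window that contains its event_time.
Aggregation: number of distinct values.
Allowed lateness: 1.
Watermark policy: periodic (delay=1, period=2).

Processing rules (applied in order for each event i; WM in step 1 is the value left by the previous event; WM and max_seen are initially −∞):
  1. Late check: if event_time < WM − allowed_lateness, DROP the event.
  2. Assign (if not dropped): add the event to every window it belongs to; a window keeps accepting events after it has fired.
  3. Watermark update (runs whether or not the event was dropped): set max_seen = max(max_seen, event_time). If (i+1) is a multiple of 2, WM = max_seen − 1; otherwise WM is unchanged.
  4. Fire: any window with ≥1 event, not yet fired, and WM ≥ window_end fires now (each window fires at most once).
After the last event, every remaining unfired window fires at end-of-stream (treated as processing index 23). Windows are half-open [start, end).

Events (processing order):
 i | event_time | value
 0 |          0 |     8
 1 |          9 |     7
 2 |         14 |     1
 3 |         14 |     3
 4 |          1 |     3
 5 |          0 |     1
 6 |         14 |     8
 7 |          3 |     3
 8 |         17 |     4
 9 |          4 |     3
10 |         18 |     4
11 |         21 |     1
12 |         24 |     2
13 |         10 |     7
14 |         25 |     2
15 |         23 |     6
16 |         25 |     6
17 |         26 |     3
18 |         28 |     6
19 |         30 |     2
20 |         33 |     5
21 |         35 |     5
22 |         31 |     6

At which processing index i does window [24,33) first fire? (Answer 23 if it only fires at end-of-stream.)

21

i=0 t=0 v=8: → [0,9); WM=−∞
i=1 t=9 v=7: → [8,17),[4,13); WM=8
i=2 t=14 v=1: → [12,21),[8,17); WM=8
i=3 t=14 v=3: → [12,21),[8,17); WM=13; [0,9) fires=1 [4,13) fires=1
i=4 t=1 v=3: DROP (t<13-1); WM=13
i=5 t=0 v=1: DROP (t<13-1); WM=13
i=6 t=14 v=8: → [12,21),[8,17); WM=13
i=7 t=3 v=3: DROP (t<13-1); WM=13
i=8 t=17 v=4: → [16,25),[12,21); WM=13
i=9 t=4 v=3: DROP (t<13-1); WM=16
i=10 t=18 v=4: → [16,25),[12,21); WM=16
i=11 t=21 v=1: → [20,29),[16,25); WM=20; [8,17) fires=4
i=12 t=24 v=2: → [24,33),[20,29),[16,25); WM=20
i=13 t=10 v=7: DROP (t<20-1); WM=23; [12,21) fires=4
i=14 t=25 v=2: → [24,33),[20,29); WM=23
i=15 t=23 v=6: → [20,29),[16,25); WM=24
i=16 t=25 v=6: → [24,33),[20,29); WM=24
i=17 t=26 v=3: → [24,33),[20,29); WM=25; [16,25) fires=4
i=18 t=28 v=6: → [28,37),[24,33),[20,29); WM=25
i=19 t=30 v=2: → [28,37),[24,33); WM=29; [20,29) fires=4
i=20 t=33 v=5: → [32,41),[28,37); WM=29
i=21 t=35 v=5: → [32,41),[28,37); WM=34; [24,33) fires=3
i=22 t=31 v=6: DROP (t<34-1); WM=34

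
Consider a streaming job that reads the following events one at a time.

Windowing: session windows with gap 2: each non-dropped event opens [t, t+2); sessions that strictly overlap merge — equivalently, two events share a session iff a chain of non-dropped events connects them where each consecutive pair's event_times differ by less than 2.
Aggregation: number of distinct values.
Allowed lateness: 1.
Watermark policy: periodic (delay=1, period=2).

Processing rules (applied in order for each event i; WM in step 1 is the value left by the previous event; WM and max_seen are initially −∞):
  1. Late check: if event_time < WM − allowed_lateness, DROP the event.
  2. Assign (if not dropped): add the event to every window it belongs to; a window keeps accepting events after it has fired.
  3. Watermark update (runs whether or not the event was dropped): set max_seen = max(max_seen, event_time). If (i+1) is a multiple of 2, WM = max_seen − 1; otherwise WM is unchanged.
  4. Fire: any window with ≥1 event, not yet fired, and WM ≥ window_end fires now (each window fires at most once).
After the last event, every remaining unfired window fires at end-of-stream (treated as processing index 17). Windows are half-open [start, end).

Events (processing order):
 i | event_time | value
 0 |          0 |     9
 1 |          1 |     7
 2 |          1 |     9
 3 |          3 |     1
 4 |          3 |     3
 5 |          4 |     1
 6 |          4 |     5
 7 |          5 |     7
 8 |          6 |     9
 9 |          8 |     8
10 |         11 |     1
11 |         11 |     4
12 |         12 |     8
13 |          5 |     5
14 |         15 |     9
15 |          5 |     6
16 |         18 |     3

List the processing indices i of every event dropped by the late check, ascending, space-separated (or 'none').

i=0 t=0 v=9: → [0,2); WM=−∞
i=1 t=1 v=7: → [0,3); WM=0
i=2 t=1 v=9: → [0,3); WM=0
i=3 t=3 v=1: → [3,5); WM=2
i=4 t=3 v=3: → [3,5); WM=2
i=5 t=4 v=1: → [3,6); WM=3
i=6 t=4 v=5: → [3,6); WM=3
i=7 t=5 v=7: → [3,7); WM=4
i=8 t=6 v=9: → [3,8); WM=4
i=9 t=8 v=8: → [8,10); WM=7
i=10 t=11 v=1: → [11,13); WM=7
i=11 t=11 v=4: → [11,13); WM=10
i=12 t=12 v=8: → [11,14); WM=10
i=13 t=5 v=5: DROP (t<10-1); WM=11
i=14 t=15 v=9: → [15,17); WM=11
i=15 t=5 v=6: DROP (t<11-1); WM=14
i=16 t=18 v=3: → [18,20); WM=14

13 15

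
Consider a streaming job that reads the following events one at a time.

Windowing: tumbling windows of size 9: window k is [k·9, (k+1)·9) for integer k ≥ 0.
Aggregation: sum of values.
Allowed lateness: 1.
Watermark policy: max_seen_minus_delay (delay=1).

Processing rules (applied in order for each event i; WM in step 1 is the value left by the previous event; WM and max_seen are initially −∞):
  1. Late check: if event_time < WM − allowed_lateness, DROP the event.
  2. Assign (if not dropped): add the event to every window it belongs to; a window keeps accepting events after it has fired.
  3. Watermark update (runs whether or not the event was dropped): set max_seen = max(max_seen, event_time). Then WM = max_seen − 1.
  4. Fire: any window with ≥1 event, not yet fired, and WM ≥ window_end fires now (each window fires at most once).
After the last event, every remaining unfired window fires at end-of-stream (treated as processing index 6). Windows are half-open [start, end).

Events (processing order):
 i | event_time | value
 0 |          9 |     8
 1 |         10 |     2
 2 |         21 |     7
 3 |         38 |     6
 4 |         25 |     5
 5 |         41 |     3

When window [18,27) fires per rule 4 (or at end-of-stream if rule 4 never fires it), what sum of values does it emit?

i=0 t=9 v=8: → [9,18); WM=8
i=1 t=10 v=2: → [9,18); WM=9
i=2 t=21 v=7: → [18,27); WM=20; [9,18) fires=10
i=3 t=38 v=6: → [36,45); WM=37; [18,27) fires=7
i=4 t=25 v=5: DROP (t<37-1); WM=37
i=5 t=41 v=3: → [36,45); WM=40

7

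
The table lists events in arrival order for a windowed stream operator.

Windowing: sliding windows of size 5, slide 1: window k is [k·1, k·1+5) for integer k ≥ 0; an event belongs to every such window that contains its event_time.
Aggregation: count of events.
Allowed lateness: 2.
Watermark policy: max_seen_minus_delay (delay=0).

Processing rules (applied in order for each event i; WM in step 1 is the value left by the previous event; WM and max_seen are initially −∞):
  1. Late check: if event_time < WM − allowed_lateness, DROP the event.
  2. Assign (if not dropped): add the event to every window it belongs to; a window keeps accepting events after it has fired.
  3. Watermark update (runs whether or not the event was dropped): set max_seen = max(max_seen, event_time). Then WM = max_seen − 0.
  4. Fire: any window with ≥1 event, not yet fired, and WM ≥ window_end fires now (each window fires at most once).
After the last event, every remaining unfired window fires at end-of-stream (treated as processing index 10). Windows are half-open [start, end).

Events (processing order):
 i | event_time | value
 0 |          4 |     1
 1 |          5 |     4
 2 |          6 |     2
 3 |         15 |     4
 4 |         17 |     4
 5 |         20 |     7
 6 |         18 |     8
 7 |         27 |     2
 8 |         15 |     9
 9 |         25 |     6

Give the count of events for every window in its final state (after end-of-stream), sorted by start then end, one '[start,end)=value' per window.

[0,5)=1 [1,6)=2 [2,7)=3 [3,8)=3 [4,9)=3 [5,10)=2 [6,11)=1 [11,16)=1 [12,17)=1 [13,18)=2 [14,19)=3 [15,20)=3 [16,21)=3 [17,22)=3 [18,23)=2 [19,24)=1 [20,25)=1 [21,26)=1 [22,27)=1 [23,28)=2 [24,29)=2 [25,30)=2 [26,31)=1 [27,32)=1

i=0 t=4 v=1: → [4,9),[3,8),[2,7),[1,6),[0,5); WM=4
i=1 t=5 v=4: → [5,10),[4,9),[3,8),[2,7),[1,6); WM=5; [0,5) fires=1
i=2 t=6 v=2: → [6,11),[5,10),[4,9),[3,8),[2,7); WM=6; [1,6) fires=2
i=3 t=15 v=4: → [15,20),[14,19),[13,18),[12,17),[11,16); WM=15; [2,7) fires=3 [3,8) fires=3 [4,9) fires=3 [5,10) fires=2 [6,11) fires=1
i=4 t=17 v=4: → [17,22),[16,21),[15,20),[14,19),[13,18); WM=17; [11,16) fires=1 [12,17) fires=1
i=5 t=20 v=7: → [20,25),[19,24),[18,23),[17,22),[16,21); WM=20; [13,18) fires=2 [14,19) fires=2 [15,20) fires=2
i=6 t=18 v=8: → [18,23),[17,22),[16,21),[15,20),[14,19); WM=20
i=7 t=27 v=2: → [27,32),[26,31),[25,30),[24,29),[23,28); WM=27; [16,21) fires=3 [17,22) fires=3 [18,23) fires=2 [19,24) fires=1 [20,25) fires=1
i=8 t=15 v=9: DROP (t<27-2); WM=27
i=9 t=25 v=6: → [25,30),[24,29),[23,28),[22,27),[21,26); WM=27; [21,26) fires=1 [22,27) fires=1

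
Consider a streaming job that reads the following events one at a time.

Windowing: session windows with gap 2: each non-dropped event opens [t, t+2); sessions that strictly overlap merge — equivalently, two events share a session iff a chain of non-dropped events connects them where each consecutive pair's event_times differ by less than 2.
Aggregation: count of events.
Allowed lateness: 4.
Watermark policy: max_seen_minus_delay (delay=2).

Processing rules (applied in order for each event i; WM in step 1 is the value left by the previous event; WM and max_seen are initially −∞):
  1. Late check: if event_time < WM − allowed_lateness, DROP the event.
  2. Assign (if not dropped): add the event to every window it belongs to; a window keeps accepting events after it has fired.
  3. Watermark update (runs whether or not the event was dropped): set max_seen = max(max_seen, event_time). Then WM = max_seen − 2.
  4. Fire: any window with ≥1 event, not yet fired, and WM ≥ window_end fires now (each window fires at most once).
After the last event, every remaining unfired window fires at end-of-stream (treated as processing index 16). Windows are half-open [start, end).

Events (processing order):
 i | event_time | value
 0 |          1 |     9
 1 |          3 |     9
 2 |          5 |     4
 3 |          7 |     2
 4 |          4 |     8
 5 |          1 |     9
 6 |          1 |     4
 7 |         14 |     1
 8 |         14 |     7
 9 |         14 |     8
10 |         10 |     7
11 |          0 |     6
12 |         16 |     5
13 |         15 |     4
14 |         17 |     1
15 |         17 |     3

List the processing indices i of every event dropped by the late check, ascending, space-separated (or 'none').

11

i=0 t=1 v=9: → [1,3); WM=-1
i=1 t=3 v=9: → [3,5); WM=1
i=2 t=5 v=4: → [5,7); WM=3
i=3 t=7 v=2: → [7,9); WM=5
i=4 t=4 v=8: → [3,7); WM=5
i=5 t=1 v=9: → [1,3); WM=5
i=6 t=1 v=4: → [1,3); WM=5
i=7 t=14 v=1: → [14,16); WM=12
i=8 t=14 v=7: → [14,16); WM=12
i=9 t=14 v=8: → [14,16); WM=12
i=10 t=10 v=7: → [10,12); WM=12
i=11 t=0 v=6: DROP (t<12-4); WM=12
i=12 t=16 v=5: → [16,18); WM=14
i=13 t=15 v=4: → [14,18); WM=14
i=14 t=17 v=1: → [14,19); WM=15
i=15 t=17 v=3: → [14,19); WM=15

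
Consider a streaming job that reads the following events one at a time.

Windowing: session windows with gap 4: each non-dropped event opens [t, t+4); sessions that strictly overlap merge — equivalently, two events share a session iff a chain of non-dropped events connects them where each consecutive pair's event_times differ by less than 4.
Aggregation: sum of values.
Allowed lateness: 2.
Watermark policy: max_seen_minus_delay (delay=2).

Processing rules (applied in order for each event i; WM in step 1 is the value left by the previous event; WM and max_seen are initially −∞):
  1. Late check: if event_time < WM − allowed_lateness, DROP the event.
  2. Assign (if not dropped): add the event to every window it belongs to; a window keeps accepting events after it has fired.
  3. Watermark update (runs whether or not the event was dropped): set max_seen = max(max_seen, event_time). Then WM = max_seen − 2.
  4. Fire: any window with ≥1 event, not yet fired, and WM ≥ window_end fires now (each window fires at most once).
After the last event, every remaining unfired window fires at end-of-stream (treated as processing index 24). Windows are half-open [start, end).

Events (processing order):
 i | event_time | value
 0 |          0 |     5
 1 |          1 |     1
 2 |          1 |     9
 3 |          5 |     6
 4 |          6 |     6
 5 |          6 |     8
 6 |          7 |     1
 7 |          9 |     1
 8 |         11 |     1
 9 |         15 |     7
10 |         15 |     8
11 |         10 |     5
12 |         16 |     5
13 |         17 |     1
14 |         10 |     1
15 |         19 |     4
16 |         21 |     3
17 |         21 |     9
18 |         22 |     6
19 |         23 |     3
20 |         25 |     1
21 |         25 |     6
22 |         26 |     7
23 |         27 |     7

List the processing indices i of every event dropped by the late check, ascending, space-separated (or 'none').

i=0 t=0 v=5: → [0,4); WM=-2
i=1 t=1 v=1: → [0,5); WM=-1
i=2 t=1 v=9: → [0,5); WM=-1
i=3 t=5 v=6: → [5,9); WM=3
i=4 t=6 v=6: → [5,10); WM=4
i=5 t=6 v=8: → [5,10); WM=4
i=6 t=7 v=1: → [5,11); WM=5
i=7 t=9 v=1: → [5,13); WM=7
i=8 t=11 v=1: → [5,15); WM=9
i=9 t=15 v=7: → [15,19); WM=13
i=10 t=15 v=8: → [15,19); WM=13
i=11 t=10 v=5: DROP (t<13-2); WM=13
i=12 t=16 v=5: → [15,20); WM=14
i=13 t=17 v=1: → [15,21); WM=15
i=14 t=10 v=1: DROP (t<15-2); WM=15
i=15 t=19 v=4: → [15,23); WM=17
i=16 t=21 v=3: → [15,25); WM=19
i=17 t=21 v=9: → [15,25); WM=19
i=18 t=22 v=6: → [15,26); WM=20
i=19 t=23 v=3: → [15,27); WM=21
i=20 t=25 v=1: → [15,29); WM=23
i=21 t=25 v=6: → [15,29); WM=23
i=22 t=26 v=7: → [15,30); WM=24
i=23 t=27 v=7: → [15,31); WM=25

11 14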